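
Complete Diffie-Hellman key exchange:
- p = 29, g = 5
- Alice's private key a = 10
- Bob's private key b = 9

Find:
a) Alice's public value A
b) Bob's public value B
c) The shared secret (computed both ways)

Step 1: A = g^a mod p = 5^10 mod 29 = 20.
Step 2: B = g^b mod p = 5^9 mod 29 = 4.
Step 3: Alice computes s = B^a mod p = 4^10 mod 29 = 23.
Step 4: Bob computes s = A^b mod p = 20^9 mod 29 = 23.
Both sides agree: shared secret = 23.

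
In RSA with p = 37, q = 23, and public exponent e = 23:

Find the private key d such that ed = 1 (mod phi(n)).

Step 1: n = 37 * 23 = 851.
Step 2: phi(n) = 36 * 22 = 792.
Step 3: Find d such that 23 * d = 1 (mod 792).
Step 4: d = 23^(-1) mod 792 = 551.
Verification: 23 * 551 = 12673 = 16 * 792 + 1.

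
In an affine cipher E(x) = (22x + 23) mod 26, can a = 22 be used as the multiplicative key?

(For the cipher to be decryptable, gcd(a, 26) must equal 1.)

Step 1: Compute gcd(22, 26).
Step 2: gcd(22, 26) = 2.
Since gcd = 2 != 1, 22 shares a common factor with 26, so it cannot be used.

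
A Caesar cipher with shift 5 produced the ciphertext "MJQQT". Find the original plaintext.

Step 1: Reverse the shift by subtracting 5 from each letter position.
  M (position 12) -> position (12-5) mod 26 = 7 -> H
  J (position 9) -> position (9-5) mod 26 = 4 -> E
  Q (position 16) -> position (16-5) mod 26 = 11 -> L
  Q (position 16) -> position (16-5) mod 26 = 11 -> L
  T (position 19) -> position (19-5) mod 26 = 14 -> O
Decrypted message: HELLO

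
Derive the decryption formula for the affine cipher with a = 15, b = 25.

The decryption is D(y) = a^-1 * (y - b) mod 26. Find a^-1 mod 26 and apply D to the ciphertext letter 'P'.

Step 1: Find a^-1, the modular inverse of 15 mod 26.
Step 2: We need 15 * a^-1 = 1 (mod 26).
Step 3: 15 * 7 = 105 = 4 * 26 + 1, so a^-1 = 7.
Step 4: D(y) = 7(y - 25) mod 26.
Step 5: Apply to 'P' (y = 15): D(15) = 7 * (15 - 25) mod 26 = 7 * -10 mod 26 = 8 -> 'I'.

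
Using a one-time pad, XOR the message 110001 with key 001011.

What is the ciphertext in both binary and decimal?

Step 1: Write out the XOR operation bit by bit:
  Message: 110001
  Key:     001011
  XOR:     111010
Step 2: Convert to decimal: 111010 = 58.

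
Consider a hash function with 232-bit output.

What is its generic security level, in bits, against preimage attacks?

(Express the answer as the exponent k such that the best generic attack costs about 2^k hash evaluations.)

Step 1: The hash has a 232-bit output.
Step 2: Preimage resistance means: given a digest h(x), it should be infeasible to find any input that hashes to it.
With a 232-bit output there are 2^232 possible digests, so a generic brute-force preimage search costs about 2^232 evaluations.
Step 3: Security level = 232 bits.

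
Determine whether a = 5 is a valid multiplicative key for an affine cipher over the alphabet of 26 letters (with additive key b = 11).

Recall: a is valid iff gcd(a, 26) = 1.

Step 1: Compute gcd(5, 26).
Step 2: gcd(5, 26) = 1.
Since gcd = 1, 5 is coprime with 26, so it is a valid key.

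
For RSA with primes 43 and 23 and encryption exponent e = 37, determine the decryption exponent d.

Step 1: n = 43 * 23 = 989.
Step 2: phi(n) = 42 * 22 = 924.
Step 3: Find d such that 37 * d = 1 (mod 924).
Step 4: d = 37^(-1) mod 924 = 25.
Verification: 37 * 25 = 925 = 1 * 924 + 1.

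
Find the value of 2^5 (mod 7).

Step 1: Compute 2^5 mod 7 step by step, reducing modulo 7 at each step.
  2^1 mod 7 = 2
  2^2 mod 7 = (2 * 2) mod 7 = 4
  2^3 mod 7 = (4 * 2) mod 7 = 1
  2^4 mod 7 = (1 * 2) mod 7 = 2
  2^5 mod 7 = (2 * 2) mod 7 = 4
Step 2: Result = 4.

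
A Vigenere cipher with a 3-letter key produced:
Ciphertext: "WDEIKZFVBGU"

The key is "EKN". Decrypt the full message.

Step 1: Key 'EKN' has length 3. Extended key: EKNEKNEKNEK
Step 2: Decrypt each position:
  W(22) - E(4) = 18 = S
  D(3) - K(10) = 19 = T
  E(4) - N(13) = 17 = R
  I(8) - E(4) = 4 = E
  K(10) - K(10) = 0 = A
  Z(25) - N(13) = 12 = M
  F(5) - E(4) = 1 = B
  V(21) - K(10) = 11 = L
  B(1) - N(13) = 14 = O
  G(6) - E(4) = 2 = C
  U(20) - K(10) = 10 = K
Plaintext: STREAMBLOCK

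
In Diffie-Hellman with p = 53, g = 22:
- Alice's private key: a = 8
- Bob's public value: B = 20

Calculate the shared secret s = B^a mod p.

Step 1: s = B^a mod p = 20^8 mod 53.
  20^1 mod 53 = 20
  20^2 mod 53 = (20 * 20) mod 53 = 29
  20^3 mod 53 = (29 * 20) mod 53 = 50
  20^4 mod 53 = (50 * 20) mod 53 = 46
  20^5 mod 53 = (46 * 20) mod 53 = 19
  20^6 mod 53 = (19 * 20) mod 53 = 9
  20^7 mod 53 = (9 * 20) mod 53 = 21
  20^8 mod 53 = (21 * 20) mod 53 = 49
Result: shared secret = 49.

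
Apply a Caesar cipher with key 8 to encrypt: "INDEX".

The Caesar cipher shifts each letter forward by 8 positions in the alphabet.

Step 1: For each letter, shift forward by 8 positions (mod 26).
  I (position 8) -> position (8+8) mod 26 = 16 -> Q
  N (position 13) -> position (13+8) mod 26 = 21 -> V
  D (position 3) -> position (3+8) mod 26 = 11 -> L
  E (position 4) -> position (4+8) mod 26 = 12 -> M
  X (position 23) -> position (23+8) mod 26 = 5 -> F
Result: QVLMF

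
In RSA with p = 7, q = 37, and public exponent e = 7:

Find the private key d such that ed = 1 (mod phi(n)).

Step 1: n = 7 * 37 = 259.
Step 2: phi(n) = 6 * 36 = 216.
Step 3: Find d such that 7 * d = 1 (mod 216).
Step 4: d = 7^(-1) mod 216 = 31.
Verification: 7 * 31 = 217 = 1 * 216 + 1.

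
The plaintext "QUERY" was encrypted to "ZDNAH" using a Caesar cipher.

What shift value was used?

Step 1: Compare first letters: Q (position 16) -> Z (position 25).
Step 2: Shift = (25 - 16) mod 26 = 9.
The shift value is 9.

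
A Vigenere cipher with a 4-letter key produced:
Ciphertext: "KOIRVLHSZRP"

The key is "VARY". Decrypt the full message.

Step 1: Key 'VARY' has length 4. Extended key: VARYVARYVAR
Step 2: Decrypt each position:
  K(10) - V(21) = 15 = P
  O(14) - A(0) = 14 = O
  I(8) - R(17) = 17 = R
  R(17) - Y(24) = 19 = T
  V(21) - V(21) = 0 = A
  L(11) - A(0) = 11 = L
  H(7) - R(17) = 16 = Q
  S(18) - Y(24) = 20 = U
  Z(25) - V(21) = 4 = E
  R(17) - A(0) = 17 = R
  P(15) - R(17) = 24 = Y
Plaintext: PORTALQUERY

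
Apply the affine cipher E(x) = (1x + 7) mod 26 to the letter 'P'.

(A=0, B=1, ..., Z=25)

Step 1: Convert 'P' to number: x = 15.
Step 2: E(15) = (1 * 15 + 7) mod 26 = 22 mod 26 = 22.
Step 3: Convert 22 back to letter: W.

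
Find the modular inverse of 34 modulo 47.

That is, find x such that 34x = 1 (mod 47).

Step 1: We need x such that 34 * x = 1 (mod 47).
Step 2: Using the extended Euclidean algorithm or trial:
  34 * 18 = 612 = 13 * 47 + 1.
Step 3: Since 612 mod 47 = 1, the inverse is x = 18.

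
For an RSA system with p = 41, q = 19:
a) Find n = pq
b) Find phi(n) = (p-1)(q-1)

Step 1: n = p * q = 41 * 19 = 779.
Step 2: phi(n) = (p-1)(q-1) = 40 * 18 = 720.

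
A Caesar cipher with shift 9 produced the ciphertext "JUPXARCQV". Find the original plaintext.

Step 1: Reverse the shift by subtracting 9 from each letter position.
  J (position 9) -> position (9-9) mod 26 = 0 -> A
  U (position 20) -> position (20-9) mod 26 = 11 -> L
  P (position 15) -> position (15-9) mod 26 = 6 -> G
  X (position 23) -> position (23-9) mod 26 = 14 -> O
  A (position 0) -> position (0-9) mod 26 = 17 -> R
  R (position 17) -> position (17-9) mod 26 = 8 -> I
  C (position 2) -> position (2-9) mod 26 = 19 -> T
  Q (position 16) -> position (16-9) mod 26 = 7 -> H
  V (position 21) -> position (21-9) mod 26 = 12 -> M
Decrypted message: ALGORITHM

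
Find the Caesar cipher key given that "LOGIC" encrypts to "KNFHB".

Step 1: Compare first letters: L (position 11) -> K (position 10).
Step 2: Shift = (10 - 11) mod 26 = 25.
The shift value is 25.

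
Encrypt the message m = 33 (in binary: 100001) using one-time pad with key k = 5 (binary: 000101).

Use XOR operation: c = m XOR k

Step 1: Write out the XOR operation bit by bit:
  Message: 100001
  Key:     000101
  XOR:     100100
Step 2: Convert to decimal: 100100 = 36.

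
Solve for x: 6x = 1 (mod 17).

Step 1: We need x such that 6 * x = 1 (mod 17).
Step 2: Using the extended Euclidean algorithm or trial:
  6 * 3 = 18 = 1 * 17 + 1.
Step 3: Since 18 mod 17 = 1, the inverse is x = 3.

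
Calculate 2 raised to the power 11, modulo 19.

Step 1: Compute 2^11 mod 19 step by step, reducing modulo 19 at each step.
  2^1 mod 19 = 2
  2^2 mod 19 = (2 * 2) mod 19 = 4
  2^3 mod 19 = (4 * 2) mod 19 = 8
  2^4 mod 19 = (8 * 2) mod 19 = 16
  2^5 mod 19 = (16 * 2) mod 19 = 13
  2^6 mod 19 = (13 * 2) mod 19 = 7
  2^7 mod 19 = (7 * 2) mod 19 = 14
  2^8 mod 19 = (14 * 2) mod 19 = 9
  2^9 mod 19 = (9 * 2) mod 19 = 18
  2^10 mod 19 = (18 * 2) mod 19 = 17
  2^11 mod 19 = (17 * 2) mod 19 = 15
Step 2: Result = 15.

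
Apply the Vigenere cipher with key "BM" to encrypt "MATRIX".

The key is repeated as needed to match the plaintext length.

Step 1: Repeat key to match plaintext length:
  Plaintext: MATRIX
  Key:       BMBMBM
Step 2: Encrypt each letter:
  M(12) + B(1) = (12+1) mod 26 = 13 = N
  A(0) + M(12) = (0+12) mod 26 = 12 = M
  T(19) + B(1) = (19+1) mod 26 = 20 = U
  R(17) + M(12) = (17+12) mod 26 = 3 = D
  I(8) + B(1) = (8+1) mod 26 = 9 = J
  X(23) + M(12) = (23+12) mod 26 = 9 = J
Ciphertext: NMUDJJ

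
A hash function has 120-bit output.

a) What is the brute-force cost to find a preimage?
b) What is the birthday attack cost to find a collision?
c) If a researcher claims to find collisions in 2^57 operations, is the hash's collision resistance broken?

Step 1: Preimage resistance requires brute-force of 2^120 operations.
Step 2: Collision resistance (birthday bound) = 2^(120/2) = 2^60.
Step 3: The claimed attack costs 2^57 operations.
Step 4: Since 2^57 < 2^60, the claimed attack beats the generic birthday bound, so collision resistance is broken.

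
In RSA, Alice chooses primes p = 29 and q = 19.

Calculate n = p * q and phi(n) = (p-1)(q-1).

Step 1: n = p * q = 29 * 19 = 551.
Step 2: phi(n) = (p-1)(q-1) = 28 * 18 = 504.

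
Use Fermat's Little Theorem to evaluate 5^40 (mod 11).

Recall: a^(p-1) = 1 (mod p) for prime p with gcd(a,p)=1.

Step 1: Since 11 is prime, by Fermat's Little Theorem: 5^10 = 1 (mod 11).
Step 2: Reduce exponent: 40 mod 10 = 0.
Step 3: So 5^40 = 5^0 (mod 11).
Step 4: 5^0 mod 11 = 1.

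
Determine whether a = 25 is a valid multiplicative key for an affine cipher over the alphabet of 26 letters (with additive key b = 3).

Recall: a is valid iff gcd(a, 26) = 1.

Step 1: Compute gcd(25, 26).
Step 2: gcd(25, 26) = 1.
Since gcd = 1, 25 is coprime with 26, so it is a valid key.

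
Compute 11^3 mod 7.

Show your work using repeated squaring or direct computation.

Step 1: Compute 11^3 mod 7 step by step, reducing modulo 7 at each step.
  11^1 mod 7 = 4
  11^2 mod 7 = (4 * 11) mod 7 = 2
  11^3 mod 7 = (2 * 11) mod 7 = 1
Step 2: Result = 1.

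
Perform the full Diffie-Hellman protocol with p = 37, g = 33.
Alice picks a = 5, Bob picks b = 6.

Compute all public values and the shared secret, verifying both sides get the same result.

Step 1: A = g^a mod p = 33^5 mod 37 = 12.
Step 2: B = g^b mod p = 33^6 mod 37 = 26.
Step 3: Alice computes s = B^a mod p = 26^5 mod 37 = 10.
Step 4: Bob computes s = A^b mod p = 12^6 mod 37 = 10.
Both sides agree: shared secret = 10.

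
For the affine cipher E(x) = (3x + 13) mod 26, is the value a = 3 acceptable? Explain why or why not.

Step 1: Compute gcd(3, 26).
Step 2: gcd(3, 26) = 1.
Since gcd = 1, 3 is coprime with 26, so it is a valid key.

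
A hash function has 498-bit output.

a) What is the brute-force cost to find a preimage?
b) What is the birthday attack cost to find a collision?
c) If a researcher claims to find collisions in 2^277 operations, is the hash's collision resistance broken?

Step 1: Preimage resistance requires brute-force of 2^498 operations.
Step 2: Collision resistance (birthday bound) = 2^(498/2) = 2^249.
Step 3: The claimed attack costs 2^277 operations.
Step 4: Since 2^277 >= 2^249, the claimed attack is no faster than the generic birthday attack, so this does not break collision resistance.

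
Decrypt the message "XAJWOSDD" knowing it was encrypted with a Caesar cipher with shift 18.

Step 1: Reverse the shift by subtracting 18 from each letter position.
  X (position 23) -> position (23-18) mod 26 = 5 -> F
  A (position 0) -> position (0-18) mod 26 = 8 -> I
  J (position 9) -> position (9-18) mod 26 = 17 -> R
  W (position 22) -> position (22-18) mod 26 = 4 -> E
  O (position 14) -> position (14-18) mod 26 = 22 -> W
  S (position 18) -> position (18-18) mod 26 = 0 -> A
  D (position 3) -> position (3-18) mod 26 = 11 -> L
  D (position 3) -> position (3-18) mod 26 = 11 -> L
Decrypted message: FIREWALL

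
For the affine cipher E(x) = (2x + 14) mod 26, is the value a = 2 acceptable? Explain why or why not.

Step 1: Compute gcd(2, 26).
Step 2: gcd(2, 26) = 2.
Since gcd = 2 != 1, 2 shares a common factor with 26, so it cannot be used.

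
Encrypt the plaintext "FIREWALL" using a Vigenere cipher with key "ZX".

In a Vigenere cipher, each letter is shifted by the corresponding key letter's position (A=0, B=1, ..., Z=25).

Step 1: Repeat key to match plaintext length:
  Plaintext: FIREWALL
  Key:       ZXZXZXZX
Step 2: Encrypt each letter:
  F(5) + Z(25) = (5+25) mod 26 = 4 = E
  I(8) + X(23) = (8+23) mod 26 = 5 = F
  R(17) + Z(25) = (17+25) mod 26 = 16 = Q
  E(4) + X(23) = (4+23) mod 26 = 1 = B
  W(22) + Z(25) = (22+25) mod 26 = 21 = V
  A(0) + X(23) = (0+23) mod 26 = 23 = X
  L(11) + Z(25) = (11+25) mod 26 = 10 = K
  L(11) + X(23) = (11+23) mod 26 = 8 = I
Ciphertext: EFQBVXKI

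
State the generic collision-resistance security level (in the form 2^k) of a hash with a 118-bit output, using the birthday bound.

Step 1: The birthday paradox gives collision probability ~50% after sqrt(2^n) = 2^(n/2) hashes.
Step 2: For 118-bit output: 2^(118/2) = 2^59.
Step 3: Approximately 2^59 hash computations needed.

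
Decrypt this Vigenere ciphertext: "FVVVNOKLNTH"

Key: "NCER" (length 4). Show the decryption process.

Step 1: Key 'NCER' has length 4. Extended key: NCERNCERNCE
Step 2: Decrypt each position:
  F(5) - N(13) = 18 = S
  V(21) - C(2) = 19 = T
  V(21) - E(4) = 17 = R
  V(21) - R(17) = 4 = E
  N(13) - N(13) = 0 = A
  O(14) - C(2) = 12 = M
  K(10) - E(4) = 6 = G
  L(11) - R(17) = 20 = U
  N(13) - N(13) = 0 = A
  T(19) - C(2) = 17 = R
  H(7) - E(4) = 3 = D
Plaintext: STREAMGUARD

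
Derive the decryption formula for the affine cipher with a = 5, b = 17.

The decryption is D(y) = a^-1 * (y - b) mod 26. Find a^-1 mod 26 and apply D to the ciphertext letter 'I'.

Step 1: Find a^-1, the modular inverse of 5 mod 26.
Step 2: We need 5 * a^-1 = 1 (mod 26).
Step 3: 5 * 21 = 105 = 4 * 26 + 1, so a^-1 = 21.
Step 4: D(y) = 21(y - 17) mod 26.
Step 5: Apply to 'I' (y = 8): D(8) = 21 * (8 - 17) mod 26 = 21 * -9 mod 26 = 19 -> 'T'.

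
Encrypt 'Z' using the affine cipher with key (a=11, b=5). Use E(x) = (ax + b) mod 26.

Step 1: Convert 'Z' to number: x = 25.
Step 2: E(25) = (11 * 25 + 5) mod 26 = 280 mod 26 = 20.
Step 3: Convert 20 back to letter: U.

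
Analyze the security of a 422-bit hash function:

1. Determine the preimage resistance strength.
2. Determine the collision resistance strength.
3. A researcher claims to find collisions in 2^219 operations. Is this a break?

Step 1: Preimage resistance requires brute-force of 2^422 operations.
Step 2: Collision resistance (birthday bound) = 2^(422/2) = 2^211.
Step 3: The claimed attack costs 2^219 operations.
Step 4: Since 2^219 >= 2^211, the claimed attack is no faster than the generic birthday attack, so this does not break collision resistance.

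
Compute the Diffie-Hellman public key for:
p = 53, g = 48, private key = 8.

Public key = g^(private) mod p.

Step 1: A = g^a mod p = 48^8 mod 53.
  48^1 mod 53 = 48
  48^2 mod 53 = (48 * 48) mod 53 = 25
  48^3 mod 53 = (25 * 48) mod 53 = 34
  48^4 mod 53 = (34 * 48) mod 53 = 42
  48^5 mod 53 = (42 * 48) mod 53 = 2
  48^6 mod 53 = (2 * 48) mod 53 = 43
  48^7 mod 53 = (43 * 48) mod 53 = 50
  48^8 mod 53 = (50 * 48) mod 53 = 15
Result: A = 15.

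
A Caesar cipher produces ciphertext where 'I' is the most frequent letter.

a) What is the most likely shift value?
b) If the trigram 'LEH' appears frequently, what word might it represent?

Step 1: In English, 'E' is the most frequent letter (12.7%).
Step 2: The most frequent ciphertext letter is 'I' (position 8).
Step 3: Shift = (8 - 4) mod 26 = 4.
Step 4: Decrypt 'LEH' by shifting back 4:
  L -> H
  E -> A
  H -> D
Step 5: 'LEH' decrypts to 'HAD'.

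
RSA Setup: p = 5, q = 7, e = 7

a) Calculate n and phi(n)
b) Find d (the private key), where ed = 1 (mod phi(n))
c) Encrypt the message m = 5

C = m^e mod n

Step 1: n = 5 * 7 = 35.
Step 2: phi(n) = (5-1)(7-1) = 4 * 6 = 24.
Step 3: Find d = 7^(-1) mod 24 = 7.
  Verify: 7 * 7 = 49 = 1 (mod 24).
Step 4: C = 5^7 mod 35 = 5.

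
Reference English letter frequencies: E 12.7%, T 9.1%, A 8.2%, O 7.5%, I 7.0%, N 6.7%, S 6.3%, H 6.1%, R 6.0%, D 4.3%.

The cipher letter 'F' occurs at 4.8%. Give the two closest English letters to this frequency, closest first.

Step 1: Observed frequency of 'F' is 4.8%.
Step 2: Compute distances to each reference frequency and sort:
  D (4.3%): difference = 0.5% <-- BEST
  R (6.0%): difference = 1.2% <-- RUNNER-UP
  H (6.1%): difference = 1.3%
  S (6.3%): difference = 1.5%
  N (6.7%): difference = 1.9%
Step 3: Most likely is 'D' (4.3%, diff 0.5%); second most likely is 'R' (6.0%, diff 1.2%).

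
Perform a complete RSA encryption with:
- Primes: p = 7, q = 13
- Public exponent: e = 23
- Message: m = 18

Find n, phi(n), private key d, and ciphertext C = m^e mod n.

Step 1: n = 7 * 13 = 91.
Step 2: phi(n) = (7-1)(13-1) = 6 * 12 = 72.
Step 3: Find d = 23^(-1) mod 72 = 47.
  Verify: 23 * 47 = 1081 = 1 (mod 72).
Step 4: C = 18^23 mod 91 = 86.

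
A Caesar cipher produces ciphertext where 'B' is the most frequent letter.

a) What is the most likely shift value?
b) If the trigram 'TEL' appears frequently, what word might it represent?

Step 1: In English, 'E' is the most frequent letter (12.7%).
Step 2: The most frequent ciphertext letter is 'B' (position 1).
Step 3: Shift = (1 - 4) mod 26 = 23.
Step 4: Decrypt 'TEL' by shifting back 23:
  T -> W
  E -> H
  L -> O
Step 5: 'TEL' decrypts to 'WHO'.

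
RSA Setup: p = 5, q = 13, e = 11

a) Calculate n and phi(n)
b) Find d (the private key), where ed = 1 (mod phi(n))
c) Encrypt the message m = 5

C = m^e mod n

Step 1: n = 5 * 13 = 65.
Step 2: phi(n) = (5-1)(13-1) = 4 * 12 = 48.
Step 3: Find d = 11^(-1) mod 48 = 35.
  Verify: 11 * 35 = 385 = 1 (mod 48).
Step 4: C = 5^11 mod 65 = 60.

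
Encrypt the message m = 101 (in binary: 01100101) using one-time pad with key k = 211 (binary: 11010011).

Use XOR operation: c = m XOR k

Step 1: Write out the XOR operation bit by bit:
  Message: 01100101
  Key:     11010011
  XOR:     10110110
Step 2: Convert to decimal: 10110110 = 182.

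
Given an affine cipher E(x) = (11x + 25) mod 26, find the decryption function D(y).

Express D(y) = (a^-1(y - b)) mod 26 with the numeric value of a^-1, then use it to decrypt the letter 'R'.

Step 1: Find a^-1, the modular inverse of 11 mod 26.
Step 2: We need 11 * a^-1 = 1 (mod 26).
Step 3: 11 * 19 = 209 = 8 * 26 + 1, so a^-1 = 19.
Step 4: D(y) = 19(y - 25) mod 26.
Step 5: Apply to 'R' (y = 17): D(17) = 19 * (17 - 25) mod 26 = 19 * -8 mod 26 = 4 -> 'E'.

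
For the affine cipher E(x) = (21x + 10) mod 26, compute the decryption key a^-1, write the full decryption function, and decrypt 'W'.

Step 1: Find a^-1, the modular inverse of 21 mod 26.
Step 2: We need 21 * a^-1 = 1 (mod 26).
Step 3: 21 * 5 = 105 = 4 * 26 + 1, so a^-1 = 5.
Step 4: D(y) = 5(y - 10) mod 26.
Step 5: Apply to 'W' (y = 22): D(22) = 5 * (22 - 10) mod 26 = 5 * 12 mod 26 = 8 -> 'I'.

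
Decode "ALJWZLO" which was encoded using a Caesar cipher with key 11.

Step 1: Reverse the shift by subtracting 11 from each letter position.
  A (position 0) -> position (0-11) mod 26 = 15 -> P
  L (position 11) -> position (11-11) mod 26 = 0 -> A
  J (position 9) -> position (9-11) mod 26 = 24 -> Y
  W (position 22) -> position (22-11) mod 26 = 11 -> L
  Z (position 25) -> position (25-11) mod 26 = 14 -> O
  L (position 11) -> position (11-11) mod 26 = 0 -> A
  O (position 14) -> position (14-11) mod 26 = 3 -> D
Decrypted message: PAYLOAD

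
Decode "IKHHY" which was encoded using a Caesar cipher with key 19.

Step 1: Reverse the shift by subtracting 19 from each letter position.
  I (position 8) -> position (8-19) mod 26 = 15 -> P
  K (position 10) -> position (10-19) mod 26 = 17 -> R
  H (position 7) -> position (7-19) mod 26 = 14 -> O
  H (position 7) -> position (7-19) mod 26 = 14 -> O
  Y (position 24) -> position (24-19) mod 26 = 5 -> F
Decrypted message: PROOF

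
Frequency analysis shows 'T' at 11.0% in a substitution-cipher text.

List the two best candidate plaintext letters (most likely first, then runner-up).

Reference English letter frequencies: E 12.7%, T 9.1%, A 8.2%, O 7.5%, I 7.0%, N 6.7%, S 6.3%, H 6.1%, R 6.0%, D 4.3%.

Step 1: Observed frequency of 'T' is 11.0%.
Step 2: Compute distances to each reference frequency and sort:
  E (12.7%): difference = 1.7% <-- BEST
  T (9.1%): difference = 1.9% <-- RUNNER-UP
  A (8.2%): difference = 2.8%
  O (7.5%): difference = 3.5%
  I (7.0%): difference = 4.0%
Step 3: Most likely is 'E' (12.7%, diff 1.7%); second most likely is 'T' (9.1%, diff 1.9%).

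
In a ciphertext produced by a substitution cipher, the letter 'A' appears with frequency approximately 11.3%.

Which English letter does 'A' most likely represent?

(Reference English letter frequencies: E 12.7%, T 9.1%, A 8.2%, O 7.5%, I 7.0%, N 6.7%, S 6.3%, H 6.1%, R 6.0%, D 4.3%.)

Step 1: The observed frequency is 11.3%.
Step 2: Compare with English frequencies:
  E: 12.7% (difference: 1.4%) <-- closest
  T: 9.1% (difference: 2.2%)
  A: 8.2% (difference: 3.1%)
  O: 7.5% (difference: 3.8%)
  I: 7.0% (difference: 4.3%)
  N: 6.7% (difference: 4.6%)
  S: 6.3% (difference: 5.0%)
  H: 6.1% (difference: 5.2%)
  R: 6.0% (difference: 5.3%)
  D: 4.3% (difference: 7.0%)
Step 3: 'A' most likely represents 'E' (frequency 12.7%).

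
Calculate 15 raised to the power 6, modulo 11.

Step 1: Compute 15^6 mod 11 step by step, reducing modulo 11 at each step.
  15^1 mod 11 = 4
  15^2 mod 11 = (4 * 15) mod 11 = 5
  15^3 mod 11 = (5 * 15) mod 11 = 9
  15^4 mod 11 = (9 * 15) mod 11 = 3
  15^5 mod 11 = (3 * 15) mod 11 = 1
  15^6 mod 11 = (1 * 15) mod 11 = 4
Step 2: Result = 4.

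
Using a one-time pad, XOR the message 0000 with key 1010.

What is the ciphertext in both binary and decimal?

Step 1: Write out the XOR operation bit by bit:
  Message: 0000
  Key:     1010
  XOR:     1010
Step 2: Convert to decimal: 1010 = 10.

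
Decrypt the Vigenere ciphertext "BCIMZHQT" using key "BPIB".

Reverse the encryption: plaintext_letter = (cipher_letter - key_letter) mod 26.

Step 1: Extend key: BPIBBPIB
Step 2: Decrypt each letter (c - k) mod 26:
  B(1) - B(1) = (1-1) mod 26 = 0 = A
  C(2) - P(15) = (2-15) mod 26 = 13 = N
  I(8) - I(8) = (8-8) mod 26 = 0 = A
  M(12) - B(1) = (12-1) mod 26 = 11 = L
  Z(25) - B(1) = (25-1) mod 26 = 24 = Y
  H(7) - P(15) = (7-15) mod 26 = 18 = S
  Q(16) - I(8) = (16-8) mod 26 = 8 = I
  T(19) - B(1) = (19-1) mod 26 = 18 = S
Plaintext: ANALYSIS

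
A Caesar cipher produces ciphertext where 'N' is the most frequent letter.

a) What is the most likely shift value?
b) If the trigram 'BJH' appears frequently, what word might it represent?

Step 1: In English, 'E' is the most frequent letter (12.7%).
Step 2: The most frequent ciphertext letter is 'N' (position 13).
Step 3: Shift = (13 - 4) mod 26 = 9.
Step 4: Decrypt 'BJH' by shifting back 9:
  B -> S
  J -> A
  H -> Y
Step 5: 'BJH' decrypts to 'SAY'.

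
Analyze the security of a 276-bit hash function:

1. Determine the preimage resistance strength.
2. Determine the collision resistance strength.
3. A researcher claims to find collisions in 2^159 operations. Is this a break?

Step 1: Preimage resistance requires brute-force of 2^276 operations.
Step 2: Collision resistance (birthday bound) = 2^(276/2) = 2^138.
Step 3: The claimed attack costs 2^159 operations.
Step 4: Since 2^159 >= 2^138, the claimed attack is no faster than the generic birthday attack, so this does not break collision resistance.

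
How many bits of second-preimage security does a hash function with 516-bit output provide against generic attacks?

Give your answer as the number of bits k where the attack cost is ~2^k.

Step 1: The hash has a 516-bit output.
Step 2: Second-preimage resistance means: given a specific input x, it should be infeasible to find a different y with h(y) = h(x).
With a 516-bit output, a generic search for a second preimage costs about 2^516 evaluations (each trial matches the fixed target with probability 2^-516).
Step 3: Security level = 516 bits.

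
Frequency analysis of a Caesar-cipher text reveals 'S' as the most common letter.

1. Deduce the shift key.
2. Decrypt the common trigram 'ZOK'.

Step 1: In English, 'E' is the most frequent letter (12.7%).
Step 2: The most frequent ciphertext letter is 'S' (position 18).
Step 3: Shift = (18 - 4) mod 26 = 14.
Step 4: Decrypt 'ZOK' by shifting back 14:
  Z -> L
  O -> A
  K -> W
Step 5: 'ZOK' decrypts to 'LAW'.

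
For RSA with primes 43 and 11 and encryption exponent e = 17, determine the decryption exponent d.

Step 1: n = 43 * 11 = 473.
Step 2: phi(n) = 42 * 10 = 420.
Step 3: Find d such that 17 * d = 1 (mod 420).
Step 4: d = 17^(-1) mod 420 = 173.
Verification: 17 * 173 = 2941 = 7 * 420 + 1.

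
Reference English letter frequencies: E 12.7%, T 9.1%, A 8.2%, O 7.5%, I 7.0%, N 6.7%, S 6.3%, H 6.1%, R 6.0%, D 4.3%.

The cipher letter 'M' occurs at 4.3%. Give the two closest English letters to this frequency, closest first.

Step 1: Observed frequency of 'M' is 4.3%.
Step 2: Compute distances to each reference frequency and sort:
  D (4.3%): difference = 0.0% <-- BEST
  R (6.0%): difference = 1.7% <-- RUNNER-UP
  H (6.1%): difference = 1.8%
  S (6.3%): difference = 2.0%
  N (6.7%): difference = 2.4%
Step 3: Most likely is 'D' (4.3%, diff 0.0%); second most likely is 'R' (6.0%, diff 1.7%).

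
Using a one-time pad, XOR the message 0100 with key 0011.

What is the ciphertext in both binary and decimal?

Step 1: Write out the XOR operation bit by bit:
  Message: 0100
  Key:     0011
  XOR:     0111
Step 2: Convert to decimal: 0111 = 7.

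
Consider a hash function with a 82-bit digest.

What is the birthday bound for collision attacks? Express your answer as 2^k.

Step 1: The birthday paradox gives collision probability ~50% after sqrt(2^n) = 2^(n/2) hashes.
Step 2: For 82-bit output: 2^(82/2) = 2^41.
Step 3: Approximately 2^41 hash computations needed.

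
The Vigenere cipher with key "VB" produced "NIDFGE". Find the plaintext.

Step 1: Extend key: VBVBVB
Step 2: Decrypt each letter (c - k) mod 26:
  N(13) - V(21) = (13-21) mod 26 = 18 = S
  I(8) - B(1) = (8-1) mod 26 = 7 = H
  D(3) - V(21) = (3-21) mod 26 = 8 = I
  F(5) - B(1) = (5-1) mod 26 = 4 = E
  G(6) - V(21) = (6-21) mod 26 = 11 = L
  E(4) - B(1) = (4-1) mod 26 = 3 = D
Plaintext: SHIELD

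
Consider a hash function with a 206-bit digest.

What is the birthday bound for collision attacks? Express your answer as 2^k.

Step 1: The birthday paradox gives collision probability ~50% after sqrt(2^n) = 2^(n/2) hashes.
Step 2: For 206-bit output: 2^(206/2) = 2^103.
Step 3: Approximately 2^103 hash computations needed.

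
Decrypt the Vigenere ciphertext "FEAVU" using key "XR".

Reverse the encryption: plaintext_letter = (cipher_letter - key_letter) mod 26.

Step 1: Extend key: XRXRX
Step 2: Decrypt each letter (c - k) mod 26:
  F(5) - X(23) = (5-23) mod 26 = 8 = I
  E(4) - R(17) = (4-17) mod 26 = 13 = N
  A(0) - X(23) = (0-23) mod 26 = 3 = D
  V(21) - R(17) = (21-17) mod 26 = 4 = E
  U(20) - X(23) = (20-23) mod 26 = 23 = X
Plaintext: INDEX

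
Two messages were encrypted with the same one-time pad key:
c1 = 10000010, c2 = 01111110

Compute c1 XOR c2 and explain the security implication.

Step 1: c1 XOR c2 = (m1 XOR k) XOR (m2 XOR k).
Step 2: By XOR associativity/commutativity: = m1 XOR m2 XOR k XOR k = m1 XOR m2.
Step 3: 10000010 XOR 01111110 = 11111100 = 252.
Step 4: The key cancels out! An attacker learns m1 XOR m2 = 252, revealing the relationship between plaintexts.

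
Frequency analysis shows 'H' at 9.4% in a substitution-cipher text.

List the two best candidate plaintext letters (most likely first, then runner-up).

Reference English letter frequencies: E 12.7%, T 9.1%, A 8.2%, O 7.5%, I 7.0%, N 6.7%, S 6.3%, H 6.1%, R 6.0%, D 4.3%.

Step 1: Observed frequency of 'H' is 9.4%.
Step 2: Compute distances to each reference frequency and sort:
  T (9.1%): difference = 0.3% <-- BEST
  A (8.2%): difference = 1.2% <-- RUNNER-UP
  O (7.5%): difference = 1.9%
  I (7.0%): difference = 2.4%
  N (6.7%): difference = 2.7%
Step 3: Most likely is 'T' (9.1%, diff 0.3%); second most likely is 'A' (8.2%, diff 1.2%).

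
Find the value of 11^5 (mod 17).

Step 1: Compute 11^5 mod 17 step by step, reducing modulo 17 at each step.
  11^1 mod 17 = 11
  11^2 mod 17 = (11 * 11) mod 17 = 2
  11^3 mod 17 = (2 * 11) mod 17 = 5
  11^4 mod 17 = (5 * 11) mod 17 = 4
  11^5 mod 17 = (4 * 11) mod 17 = 10
Step 2: Result = 10.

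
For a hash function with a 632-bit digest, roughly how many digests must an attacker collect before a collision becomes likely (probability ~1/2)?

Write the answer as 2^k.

Step 1: The birthday paradox gives collision probability ~50% after sqrt(2^n) = 2^(n/2) hashes.
Step 2: For 632-bit output: 2^(632/2) = 2^316.
Step 3: Approximately 2^316 hash computations needed.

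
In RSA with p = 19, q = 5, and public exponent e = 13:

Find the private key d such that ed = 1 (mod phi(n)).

Step 1: n = 19 * 5 = 95.
Step 2: phi(n) = 18 * 4 = 72.
Step 3: Find d such that 13 * d = 1 (mod 72).
Step 4: d = 13^(-1) mod 72 = 61.
Verification: 13 * 61 = 793 = 11 * 72 + 1.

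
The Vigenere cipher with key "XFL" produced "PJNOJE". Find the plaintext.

Step 1: Extend key: XFLXFL
Step 2: Decrypt each letter (c - k) mod 26:
  P(15) - X(23) = (15-23) mod 26 = 18 = S
  J(9) - F(5) = (9-5) mod 26 = 4 = E
  N(13) - L(11) = (13-11) mod 26 = 2 = C
  O(14) - X(23) = (14-23) mod 26 = 17 = R
  J(9) - F(5) = (9-5) mod 26 = 4 = E
  E(4) - L(11) = (4-11) mod 26 = 19 = T
Plaintext: SECRET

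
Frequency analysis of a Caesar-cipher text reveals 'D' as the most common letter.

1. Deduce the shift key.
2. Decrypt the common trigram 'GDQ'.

Step 1: In English, 'E' is the most frequent letter (12.7%).
Step 2: The most frequent ciphertext letter is 'D' (position 3).
Step 3: Shift = (3 - 4) mod 26 = 25.
Step 4: Decrypt 'GDQ' by shifting back 25:
  G -> H
  D -> E
  Q -> R
Step 5: 'GDQ' decrypts to 'HER'.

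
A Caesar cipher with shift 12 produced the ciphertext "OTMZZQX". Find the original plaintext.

Step 1: Reverse the shift by subtracting 12 from each letter position.
  O (position 14) -> position (14-12) mod 26 = 2 -> C
  T (position 19) -> position (19-12) mod 26 = 7 -> H
  M (position 12) -> position (12-12) mod 26 = 0 -> A
  Z (position 25) -> position (25-12) mod 26 = 13 -> N
  Z (position 25) -> position (25-12) mod 26 = 13 -> N
  Q (position 16) -> position (16-12) mod 26 = 4 -> E
  X (position 23) -> position (23-12) mod 26 = 11 -> L
Decrypted message: CHANNEL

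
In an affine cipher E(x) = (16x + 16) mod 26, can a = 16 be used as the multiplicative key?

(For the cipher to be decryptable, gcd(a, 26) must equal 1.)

Step 1: Compute gcd(16, 26).
Step 2: gcd(16, 26) = 2.
Since gcd = 2 != 1, 16 shares a common factor with 26, so it cannot be used.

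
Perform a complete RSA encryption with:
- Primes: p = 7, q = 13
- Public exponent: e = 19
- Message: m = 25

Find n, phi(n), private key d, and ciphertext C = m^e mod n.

Step 1: n = 7 * 13 = 91.
Step 2: phi(n) = (7-1)(13-1) = 6 * 12 = 72.
Step 3: Find d = 19^(-1) mod 72 = 19.
  Verify: 19 * 19 = 361 = 1 (mod 72).
Step 4: C = 25^19 mod 91 = 25.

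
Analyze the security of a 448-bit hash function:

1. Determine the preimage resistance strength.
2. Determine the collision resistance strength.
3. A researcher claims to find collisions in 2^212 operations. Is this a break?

Step 1: Preimage resistance requires brute-force of 2^448 operations.
Step 2: Collision resistance (birthday bound) = 2^(448/2) = 2^224.
Step 3: The claimed attack costs 2^212 operations.
Step 4: Since 2^212 < 2^224, the claimed attack beats the generic birthday bound, so collision resistance is broken.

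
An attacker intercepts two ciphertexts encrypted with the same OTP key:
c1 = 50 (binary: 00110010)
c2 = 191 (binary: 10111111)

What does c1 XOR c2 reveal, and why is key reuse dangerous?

Step 1: c1 XOR c2 = (m1 XOR k) XOR (m2 XOR k).
Step 2: By XOR associativity/commutativity: = m1 XOR m2 XOR k XOR k = m1 XOR m2.
Step 3: 00110010 XOR 10111111 = 10001101 = 141.
Step 4: The key cancels out! An attacker learns m1 XOR m2 = 141, revealing the relationship between plaintexts.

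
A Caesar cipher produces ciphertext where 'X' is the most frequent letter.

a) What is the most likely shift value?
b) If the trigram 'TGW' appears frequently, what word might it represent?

Step 1: In English, 'E' is the most frequent letter (12.7%).
Step 2: The most frequent ciphertext letter is 'X' (position 23).
Step 3: Shift = (23 - 4) mod 26 = 19.
Step 4: Decrypt 'TGW' by shifting back 19:
  T -> A
  G -> N
  W -> D
Step 5: 'TGW' decrypts to 'AND'.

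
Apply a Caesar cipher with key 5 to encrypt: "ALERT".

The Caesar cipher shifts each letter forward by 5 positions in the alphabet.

Step 1: For each letter, shift forward by 5 positions (mod 26).
  A (position 0) -> position (0+5) mod 26 = 5 -> F
  L (position 11) -> position (11+5) mod 26 = 16 -> Q
  E (position 4) -> position (4+5) mod 26 = 9 -> J
  R (position 17) -> position (17+5) mod 26 = 22 -> W
  T (position 19) -> position (19+5) mod 26 = 24 -> Y
Result: FQJWY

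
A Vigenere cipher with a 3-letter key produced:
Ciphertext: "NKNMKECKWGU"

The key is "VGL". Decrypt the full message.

Step 1: Key 'VGL' has length 3. Extended key: VGLVGLVGLVG
Step 2: Decrypt each position:
  N(13) - V(21) = 18 = S
  K(10) - G(6) = 4 = E
  N(13) - L(11) = 2 = C
  M(12) - V(21) = 17 = R
  K(10) - G(6) = 4 = E
  E(4) - L(11) = 19 = T
  C(2) - V(21) = 7 = H
  K(10) - G(6) = 4 = E
  W(22) - L(11) = 11 = L
  G(6) - V(21) = 11 = L
  U(20) - G(6) = 14 = O
Plaintext: SECRETHELLO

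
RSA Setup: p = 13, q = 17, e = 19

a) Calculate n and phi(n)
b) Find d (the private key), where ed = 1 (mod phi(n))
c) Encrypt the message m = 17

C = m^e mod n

Step 1: n = 13 * 17 = 221.
Step 2: phi(n) = (13-1)(17-1) = 12 * 16 = 192.
Step 3: Find d = 19^(-1) mod 192 = 91.
  Verify: 19 * 91 = 1729 = 1 (mod 192).
Step 4: C = 17^19 mod 221 = 17.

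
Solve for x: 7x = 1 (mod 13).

Step 1: We need x such that 7 * x = 1 (mod 13).
Step 2: Using the extended Euclidean algorithm or trial:
  7 * 2 = 14 = 1 * 13 + 1.
Step 3: Since 14 mod 13 = 1, the inverse is x = 2.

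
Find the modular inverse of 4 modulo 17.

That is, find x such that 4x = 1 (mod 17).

Step 1: We need x such that 4 * x = 1 (mod 17).
Step 2: Using the extended Euclidean algorithm or trial:
  4 * 13 = 52 = 3 * 17 + 1.
Step 3: Since 52 mod 17 = 1, the inverse is x = 13.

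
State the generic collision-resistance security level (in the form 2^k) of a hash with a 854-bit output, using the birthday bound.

Step 1: The birthday paradox gives collision probability ~50% after sqrt(2^n) = 2^(n/2) hashes.
Step 2: For 854-bit output: 2^(854/2) = 2^427.
Step 3: Approximately 2^427 hash computations needed.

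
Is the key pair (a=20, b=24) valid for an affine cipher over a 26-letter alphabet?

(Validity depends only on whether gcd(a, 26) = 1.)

Step 1: Compute gcd(20, 26).
Step 2: gcd(20, 26) = 2.
Since gcd = 2 != 1, 20 shares a common factor with 26, so it cannot be used.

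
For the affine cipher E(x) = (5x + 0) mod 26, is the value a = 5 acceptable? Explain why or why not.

Step 1: Compute gcd(5, 26).
Step 2: gcd(5, 26) = 1.
Since gcd = 1, 5 is coprime with 26, so it is a valid key.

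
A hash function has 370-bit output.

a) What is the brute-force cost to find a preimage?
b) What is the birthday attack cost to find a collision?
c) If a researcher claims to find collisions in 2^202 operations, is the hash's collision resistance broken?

Step 1: Preimage resistance requires brute-force of 2^370 operations.
Step 2: Collision resistance (birthday bound) = 2^(370/2) = 2^185.
Step 3: The claimed attack costs 2^202 operations.
Step 4: Since 2^202 >= 2^185, the claimed attack is no faster than the generic birthday attack, so this does not break collision resistance.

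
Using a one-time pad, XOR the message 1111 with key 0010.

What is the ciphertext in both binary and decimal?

Step 1: Write out the XOR operation bit by bit:
  Message: 1111
  Key:     0010
  XOR:     1101
Step 2: Convert to decimal: 1101 = 13.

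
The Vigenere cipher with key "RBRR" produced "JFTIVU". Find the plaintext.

Step 1: Extend key: RBRRRB
Step 2: Decrypt each letter (c - k) mod 26:
  J(9) - R(17) = (9-17) mod 26 = 18 = S
  F(5) - B(1) = (5-1) mod 26 = 4 = E
  T(19) - R(17) = (19-17) mod 26 = 2 = C
  I(8) - R(17) = (8-17) mod 26 = 17 = R
  V(21) - R(17) = (21-17) mod 26 = 4 = E
  U(20) - B(1) = (20-1) mod 26 = 19 = T
Plaintext: SECRET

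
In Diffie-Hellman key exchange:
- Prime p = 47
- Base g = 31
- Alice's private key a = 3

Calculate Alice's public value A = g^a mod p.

Step 1: A = g^a mod p = 31^3 mod 47.
  31^1 mod 47 = 31
  31^2 mod 47 = (31 * 31) mod 47 = 21
  31^3 mod 47 = (21 * 31) mod 47 = 40
Result: A = 40.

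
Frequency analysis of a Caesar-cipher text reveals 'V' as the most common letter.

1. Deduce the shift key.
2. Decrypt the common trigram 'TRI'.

Step 1: In English, 'E' is the most frequent letter (12.7%).
Step 2: The most frequent ciphertext letter is 'V' (position 21).
Step 3: Shift = (21 - 4) mod 26 = 17.
Step 4: Decrypt 'TRI' by shifting back 17:
  T -> C
  R -> A
  I -> R
Step 5: 'TRI' decrypts to 'CAR'.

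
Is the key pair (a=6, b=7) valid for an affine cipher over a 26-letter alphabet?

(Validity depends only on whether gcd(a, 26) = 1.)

Step 1: Compute gcd(6, 26).
Step 2: gcd(6, 26) = 2.
Since gcd = 2 != 1, 6 shares a common factor with 26, so it cannot be used.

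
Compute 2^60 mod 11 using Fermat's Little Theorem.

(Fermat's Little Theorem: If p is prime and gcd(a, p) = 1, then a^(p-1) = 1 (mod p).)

Step 1: Since 11 is prime, by Fermat's Little Theorem: 2^10 = 1 (mod 11).
Step 2: Reduce exponent: 60 mod 10 = 0.
Step 3: So 2^60 = 2^0 (mod 11).
Step 4: 2^0 mod 11 = 1.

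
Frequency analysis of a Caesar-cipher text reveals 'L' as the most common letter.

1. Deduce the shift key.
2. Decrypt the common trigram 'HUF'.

Step 1: In English, 'E' is the most frequent letter (12.7%).
Step 2: The most frequent ciphertext letter is 'L' (position 11).
Step 3: Shift = (11 - 4) mod 26 = 7.
Step 4: Decrypt 'HUF' by shifting back 7:
  H -> A
  U -> N
  F -> Y
Step 5: 'HUF' decrypts to 'ANY'.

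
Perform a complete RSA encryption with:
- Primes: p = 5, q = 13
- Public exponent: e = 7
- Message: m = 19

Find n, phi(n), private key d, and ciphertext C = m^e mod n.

Step 1: n = 5 * 13 = 65.
Step 2: phi(n) = (5-1)(13-1) = 4 * 12 = 48.
Step 3: Find d = 7^(-1) mod 48 = 7.
  Verify: 7 * 7 = 49 = 1 (mod 48).
Step 4: C = 19^7 mod 65 = 59.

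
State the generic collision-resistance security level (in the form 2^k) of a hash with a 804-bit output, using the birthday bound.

Step 1: The birthday paradox gives collision probability ~50% after sqrt(2^n) = 2^(n/2) hashes.
Step 2: For 804-bit output: 2^(804/2) = 2^402.
Step 3: Approximately 2^402 hash computations needed.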